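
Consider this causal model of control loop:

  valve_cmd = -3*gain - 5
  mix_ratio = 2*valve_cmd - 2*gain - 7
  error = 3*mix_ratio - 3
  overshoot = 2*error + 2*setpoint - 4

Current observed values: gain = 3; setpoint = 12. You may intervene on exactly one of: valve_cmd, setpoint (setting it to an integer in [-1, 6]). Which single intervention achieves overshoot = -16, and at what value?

set valve_cmd = 4

Intervening on valve_cmd: with other inputs at their observed values, overshoot = 12*valve_cmd - 64. Solving for -16 gives valve_cmd = 4, within [-1, 6].
Intervening on setpoint: overshoot = 2*setpoint - 256. Reaching -16 requires setpoint = 120, outside [-1, 6].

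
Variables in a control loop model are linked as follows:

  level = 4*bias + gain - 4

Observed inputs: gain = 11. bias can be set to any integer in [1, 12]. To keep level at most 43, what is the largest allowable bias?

Substituting into the level equation gives level = 4*bias + 7.
Require 4*bias + 7 ≤ 43, so bias ≤ 9.
The largest integer in [1, 12] satisfying this is 9.

bias = 9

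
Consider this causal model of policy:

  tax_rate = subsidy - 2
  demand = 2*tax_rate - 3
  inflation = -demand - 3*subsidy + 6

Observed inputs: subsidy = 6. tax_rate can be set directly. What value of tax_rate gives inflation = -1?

Intervening on tax_rate fixes its value directly, overriding its dependence on subsidy.
Substituting into the inflation equation gives inflation = -2*tax_rate - 9.
Solve -2*tax_rate - 9 = -1: tax_rate = (-1 + 9) / -2 = -4.

tax_rate = -4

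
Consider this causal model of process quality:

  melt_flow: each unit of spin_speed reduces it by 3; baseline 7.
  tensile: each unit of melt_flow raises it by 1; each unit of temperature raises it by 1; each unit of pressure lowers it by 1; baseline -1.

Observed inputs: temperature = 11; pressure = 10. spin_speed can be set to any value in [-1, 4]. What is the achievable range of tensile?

Substituting into the tensile equation gives tensile = -3*spin_speed + 7.
Linear in spin_speed, so extremes are at the endpoints: spin_speed = -1 gives tensile = 10; spin_speed = 4 gives tensile = -5.

-5 to 10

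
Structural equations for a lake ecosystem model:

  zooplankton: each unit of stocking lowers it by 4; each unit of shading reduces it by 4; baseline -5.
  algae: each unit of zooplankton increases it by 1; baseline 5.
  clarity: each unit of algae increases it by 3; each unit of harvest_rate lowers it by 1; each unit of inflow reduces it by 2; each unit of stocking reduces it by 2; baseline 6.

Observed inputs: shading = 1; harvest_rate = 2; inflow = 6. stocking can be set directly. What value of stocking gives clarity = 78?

stocking = -7

Substituting into the zooplankton equation gives zooplankton = -4*stocking - 9.
Substituting into the algae equation gives algae = -4*stocking - 4.
clarity becomes -14*stocking - 20.
Solve -14*stocking - 20 = 78: stocking = (78 + 20) / -14 = -7.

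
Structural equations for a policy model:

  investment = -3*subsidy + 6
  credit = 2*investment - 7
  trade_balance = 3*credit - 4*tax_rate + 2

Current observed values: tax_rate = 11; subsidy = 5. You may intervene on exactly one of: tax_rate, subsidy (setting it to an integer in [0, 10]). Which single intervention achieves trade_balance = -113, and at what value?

set tax_rate = 10

Intervening on tax_rate: with other inputs at their observed values, trade_balance = -4*tax_rate - 73. Solving for -113 gives tax_rate = 10, within [0, 10].
Intervening on subsidy: trade_balance = -18*subsidy - 27. Reaching -113 requires subsidy = 43/9, not an integer.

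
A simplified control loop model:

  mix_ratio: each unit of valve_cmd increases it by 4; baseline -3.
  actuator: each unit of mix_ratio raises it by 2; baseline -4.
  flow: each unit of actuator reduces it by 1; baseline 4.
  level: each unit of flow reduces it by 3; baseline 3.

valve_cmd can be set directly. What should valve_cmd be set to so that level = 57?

Substituting into the actuator equation gives actuator = 8*valve_cmd - 10.
flow becomes -8*valve_cmd + 14.
Substituting into the level equation gives level = 24*valve_cmd - 39.
Solve 24*valve_cmd - 39 = 57: valve_cmd = (57 + 39) / 24 = 4.

valve_cmd = 4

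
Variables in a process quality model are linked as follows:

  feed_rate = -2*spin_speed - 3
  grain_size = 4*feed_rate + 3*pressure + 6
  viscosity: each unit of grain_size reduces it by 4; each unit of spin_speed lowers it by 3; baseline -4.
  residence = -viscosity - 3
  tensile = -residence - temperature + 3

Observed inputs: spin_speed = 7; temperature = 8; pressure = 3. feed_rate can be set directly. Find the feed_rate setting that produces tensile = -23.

Intervening on feed_rate fixes its value directly, overriding its dependence on spin_speed.
Substituting into the grain_size equation gives grain_size = 4*feed_rate + 15.
viscosity becomes -16*feed_rate - 85.
Substituting into the residence equation gives residence = 16*feed_rate + 82.
This gives tensile = -16*feed_rate - 87.
Solve -16*feed_rate - 87 = -23: feed_rate = (-23 + 87) / -16 = -4.

feed_rate = -4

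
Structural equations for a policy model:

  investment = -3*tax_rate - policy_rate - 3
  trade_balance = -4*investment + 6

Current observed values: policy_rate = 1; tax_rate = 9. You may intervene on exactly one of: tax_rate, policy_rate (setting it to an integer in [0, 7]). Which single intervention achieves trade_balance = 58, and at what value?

set tax_rate = 3

Intervening on tax_rate: with other inputs at their observed values, trade_balance = 12*tax_rate + 22. Solving for 58 gives tax_rate = 3, within [0, 7].
Intervening on policy_rate: trade_balance = 4*policy_rate + 126. Reaching 58 requires policy_rate = -17, outside [0, 7].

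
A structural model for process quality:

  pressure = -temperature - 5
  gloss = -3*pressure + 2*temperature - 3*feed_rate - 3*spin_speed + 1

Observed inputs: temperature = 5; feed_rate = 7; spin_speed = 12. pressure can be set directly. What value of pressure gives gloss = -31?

pressure = -5

Intervening on pressure fixes its value directly, overriding its dependence on temperature.
Substituting into the gloss equation gives gloss = -3*pressure - 46.
Solve -3*pressure - 46 = -31: pressure = (-31 + 46) / -3 = -5.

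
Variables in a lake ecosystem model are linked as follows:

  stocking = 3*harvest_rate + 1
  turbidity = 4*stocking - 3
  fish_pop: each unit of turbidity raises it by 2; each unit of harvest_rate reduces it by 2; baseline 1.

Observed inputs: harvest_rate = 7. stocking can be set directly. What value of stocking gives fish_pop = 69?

stocking = 11

Intervening on stocking fixes its value directly, overriding its dependence on harvest_rate.
Substituting into the fish_pop equation gives fish_pop = 8*stocking - 19.
Solve 8*stocking - 19 = 69: stocking = (69 + 19) / 8 = 11.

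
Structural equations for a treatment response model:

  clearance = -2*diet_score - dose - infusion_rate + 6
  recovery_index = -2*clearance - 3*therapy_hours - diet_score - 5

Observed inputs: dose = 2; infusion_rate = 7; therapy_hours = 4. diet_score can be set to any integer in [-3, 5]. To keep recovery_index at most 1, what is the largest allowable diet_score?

Substituting into the clearance equation gives clearance = -2*diet_score - 3.
Substituting into the recovery_index equation gives recovery_index = 3*diet_score - 11.
Require 3*diet_score - 11 ≤ 1, so diet_score ≤ 4.
The largest integer in [-3, 5] satisfying this is 4.

diet_score = 4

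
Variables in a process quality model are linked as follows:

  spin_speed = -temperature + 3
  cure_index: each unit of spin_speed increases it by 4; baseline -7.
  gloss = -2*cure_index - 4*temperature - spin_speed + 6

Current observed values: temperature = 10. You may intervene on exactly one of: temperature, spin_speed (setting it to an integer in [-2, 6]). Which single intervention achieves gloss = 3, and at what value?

Intervening on temperature: with other inputs at their observed values, gloss = 5*temperature - 7. Solving for 3 gives temperature = 2, within [-2, 6].
Intervening on spin_speed: gloss = -9*spin_speed - 20. Reaching 3 requires spin_speed = -23/9, not an integer.

set temperature = 2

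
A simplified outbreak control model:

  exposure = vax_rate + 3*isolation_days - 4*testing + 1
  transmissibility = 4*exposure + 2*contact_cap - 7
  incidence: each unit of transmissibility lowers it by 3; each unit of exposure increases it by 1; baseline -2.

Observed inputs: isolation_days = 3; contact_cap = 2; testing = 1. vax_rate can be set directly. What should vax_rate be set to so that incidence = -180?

Substituting into the exposure equation gives exposure = vax_rate + 6.
Substituting into the transmissibility equation gives transmissibility = 4*vax_rate + 21.
incidence becomes -11*vax_rate - 59.
Solve -11*vax_rate - 59 = -180: vax_rate = (-180 + 59) / -11 = 11.

vax_rate = 11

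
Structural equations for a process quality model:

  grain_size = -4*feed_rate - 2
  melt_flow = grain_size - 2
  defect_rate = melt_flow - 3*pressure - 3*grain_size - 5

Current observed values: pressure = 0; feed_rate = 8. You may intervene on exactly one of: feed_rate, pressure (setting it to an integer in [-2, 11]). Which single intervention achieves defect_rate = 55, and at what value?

Intervening on feed_rate: defect_rate = 8*feed_rate - 3. Reaching 55 requires feed_rate = 29/4, not an integer.
Intervening on pressure: with other inputs at their observed values, defect_rate = -3*pressure + 61. Solving for 55 gives pressure = 2, within [-2, 11].

set pressure = 2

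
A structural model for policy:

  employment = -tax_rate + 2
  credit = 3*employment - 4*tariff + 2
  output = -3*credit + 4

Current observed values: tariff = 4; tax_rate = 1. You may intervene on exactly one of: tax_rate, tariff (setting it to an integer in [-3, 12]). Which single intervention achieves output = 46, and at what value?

set tax_rate = 2

Intervening on tax_rate: with other inputs at their observed values, output = 9*tax_rate + 28. Solving for 46 gives tax_rate = 2, within [-3, 12].
Intervening on tariff: output = 12*tariff - 11. Reaching 46 requires tariff = 19/4, not an integer.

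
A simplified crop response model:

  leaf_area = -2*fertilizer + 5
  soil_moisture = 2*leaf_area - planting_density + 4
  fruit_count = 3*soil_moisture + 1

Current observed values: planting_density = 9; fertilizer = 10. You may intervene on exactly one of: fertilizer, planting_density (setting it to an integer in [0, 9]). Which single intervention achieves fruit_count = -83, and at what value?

set planting_density = 2

Intervening on fertilizer: fruit_count = -12*fertilizer + 16. Reaching -83 requires fertilizer = 33/4, not an integer.
Intervening on planting_density: with other inputs at their observed values, fruit_count = -3*planting_density - 77. Solving for -83 gives planting_density = 2, within [0, 9].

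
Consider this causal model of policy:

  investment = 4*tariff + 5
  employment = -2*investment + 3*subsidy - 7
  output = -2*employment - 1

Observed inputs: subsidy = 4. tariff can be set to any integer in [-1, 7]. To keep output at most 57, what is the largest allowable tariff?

tariff = 3

Substituting into the employment equation gives employment = -8*tariff - 5.
Substituting into the output equation gives output = 16*tariff + 9.
Require 16*tariff + 9 ≤ 57, so tariff ≤ 3.
The largest integer in [-1, 7] satisfying this is 3.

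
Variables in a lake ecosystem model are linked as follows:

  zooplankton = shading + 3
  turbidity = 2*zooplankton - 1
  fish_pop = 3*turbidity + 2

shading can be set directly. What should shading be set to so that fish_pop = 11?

shading = -1

Substituting into the turbidity equation gives turbidity = 2*shading + 5.
Substituting into the fish_pop equation gives fish_pop = 6*shading + 17.
Solve 6*shading + 17 = 11: shading = (11 - 17) / 6 = -1.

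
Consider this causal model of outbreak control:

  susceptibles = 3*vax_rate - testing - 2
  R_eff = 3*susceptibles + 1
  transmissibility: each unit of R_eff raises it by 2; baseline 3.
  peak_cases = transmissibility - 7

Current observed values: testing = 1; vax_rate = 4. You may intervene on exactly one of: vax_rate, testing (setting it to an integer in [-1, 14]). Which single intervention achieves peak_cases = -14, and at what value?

Intervening on vax_rate: peak_cases = 18*vax_rate - 20. Reaching -14 requires vax_rate = 1/3, not an integer.
Intervening on testing: with other inputs at their observed values, peak_cases = -6*testing + 58. Solving for -14 gives testing = 12, within [-1, 14].

set testing = 12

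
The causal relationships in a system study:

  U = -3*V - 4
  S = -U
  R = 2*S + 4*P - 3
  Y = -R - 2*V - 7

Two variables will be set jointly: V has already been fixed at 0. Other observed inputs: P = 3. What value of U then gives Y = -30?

With V held at 0:
Intervening on U fixes its value directly, overriding its dependence on V.
Substituting into the R equation gives R = -2*U + 9.
Substituting into the Y equation gives Y = 2*U - 16.
Solve 2*U - 16 = -30: U = (-30 + 16) / 2 = -7.

U = -7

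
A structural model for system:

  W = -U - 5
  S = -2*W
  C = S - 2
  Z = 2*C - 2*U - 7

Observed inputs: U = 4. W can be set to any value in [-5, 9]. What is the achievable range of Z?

Intervening on W fixes its value directly, overriding its dependence on U.
Substituting into the C equation gives C = -2*W - 2.
So Z = -4*W - 19.
Linear in W, so extremes are at the endpoints: W = -5 gives Z = 1; W = 9 gives Z = -55.

-55 to 1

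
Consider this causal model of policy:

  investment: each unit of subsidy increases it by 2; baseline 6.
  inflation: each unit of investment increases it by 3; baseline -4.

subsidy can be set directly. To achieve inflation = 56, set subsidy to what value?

Substituting into the inflation equation gives inflation = 6*subsidy + 14.
Solve 6*subsidy + 14 = 56: subsidy = (56 - 14) / 6 = 7.

subsidy = 7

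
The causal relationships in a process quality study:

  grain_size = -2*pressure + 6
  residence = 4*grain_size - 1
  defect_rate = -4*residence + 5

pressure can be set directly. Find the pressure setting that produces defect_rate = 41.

pressure = 4

Substituting into the residence equation gives residence = -8*pressure + 23.
This gives defect_rate = 32*pressure - 87.
Solve 32*pressure - 87 = 41: pressure = (41 + 87) / 32 = 4.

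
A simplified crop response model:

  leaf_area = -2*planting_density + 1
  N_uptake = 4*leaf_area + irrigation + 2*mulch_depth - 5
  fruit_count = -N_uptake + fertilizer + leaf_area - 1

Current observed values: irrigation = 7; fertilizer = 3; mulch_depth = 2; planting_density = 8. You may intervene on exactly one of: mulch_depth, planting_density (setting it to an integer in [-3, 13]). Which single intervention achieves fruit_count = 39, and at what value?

Intervening on mulch_depth: with other inputs at their observed values, fruit_count = -2*mulch_depth + 45. Solving for 39 gives mulch_depth = 3, within [-3, 13].
Intervening on planting_density: fruit_count = 6*planting_density - 7. Reaching 39 requires planting_density = 23/3, not an integer.

set mulch_depth = 3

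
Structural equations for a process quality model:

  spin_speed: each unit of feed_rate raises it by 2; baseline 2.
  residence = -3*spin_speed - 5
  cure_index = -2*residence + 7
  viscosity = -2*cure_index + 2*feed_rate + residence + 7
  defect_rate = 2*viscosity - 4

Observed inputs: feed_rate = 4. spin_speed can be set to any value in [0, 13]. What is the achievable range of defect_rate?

-442 to -52

Intervening on spin_speed fixes its value directly, overriding its dependence on feed_rate.
Substituting into the cure_index equation gives cure_index = 6*spin_speed + 17.
viscosity becomes -15*spin_speed - 24.
defect_rate becomes -30*spin_speed - 52.
Linear in spin_speed, so extremes are at the endpoints: spin_speed = 0 gives defect_rate = -52; spin_speed = 13 gives defect_rate = -442.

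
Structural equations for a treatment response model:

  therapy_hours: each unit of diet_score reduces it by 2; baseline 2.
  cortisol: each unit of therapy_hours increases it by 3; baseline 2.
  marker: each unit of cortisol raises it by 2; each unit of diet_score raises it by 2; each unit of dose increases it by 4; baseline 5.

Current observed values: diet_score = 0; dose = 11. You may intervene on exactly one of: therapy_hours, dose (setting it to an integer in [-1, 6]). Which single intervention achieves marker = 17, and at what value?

Intervening on therapy_hours: marker = 6*therapy_hours + 53. Reaching 17 requires therapy_hours = -6, outside [-1, 6].
Intervening on dose: with other inputs at their observed values, marker = 4*dose + 21. Solving for 17 gives dose = -1, within [-1, 6].

set dose = -1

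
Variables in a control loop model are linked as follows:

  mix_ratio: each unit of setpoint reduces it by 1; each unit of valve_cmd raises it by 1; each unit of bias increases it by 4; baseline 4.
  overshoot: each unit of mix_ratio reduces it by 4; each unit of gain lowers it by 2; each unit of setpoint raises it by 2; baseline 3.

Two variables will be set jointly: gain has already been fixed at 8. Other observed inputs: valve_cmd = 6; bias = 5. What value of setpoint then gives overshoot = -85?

setpoint = 8

With gain held at 8:
Substituting into the mix_ratio equation gives mix_ratio = -setpoint + 30.
Substituting into the overshoot equation gives overshoot = 6*setpoint - 133.
Solve 6*setpoint - 133 = -85: setpoint = (-85 + 133) / 6 = 8.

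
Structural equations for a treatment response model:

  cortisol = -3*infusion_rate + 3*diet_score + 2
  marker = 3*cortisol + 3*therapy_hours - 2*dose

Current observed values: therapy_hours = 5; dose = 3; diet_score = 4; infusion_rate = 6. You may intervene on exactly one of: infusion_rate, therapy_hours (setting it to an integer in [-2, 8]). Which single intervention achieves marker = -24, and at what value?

Intervening on infusion_rate: marker = -9*infusion_rate + 51. Reaching -24 requires infusion_rate = 25/3, not an integer.
Intervening on therapy_hours: with other inputs at their observed values, marker = 3*therapy_hours - 18. Solving for -24 gives therapy_hours = -2, within [-2, 8].

set therapy_hours = -2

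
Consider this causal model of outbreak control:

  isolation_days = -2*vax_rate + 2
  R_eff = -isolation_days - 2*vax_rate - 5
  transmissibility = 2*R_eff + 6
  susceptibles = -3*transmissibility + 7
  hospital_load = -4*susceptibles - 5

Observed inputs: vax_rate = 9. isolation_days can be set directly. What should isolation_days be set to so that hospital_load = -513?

isolation_days = 0

Intervening on isolation_days fixes its value directly, overriding its dependence on vax_rate.
Substituting into the R_eff equation gives R_eff = -isolation_days - 23.
Substituting into the transmissibility equation gives transmissibility = -2*isolation_days - 40.
Substituting into the susceptibles equation gives susceptibles = 6*isolation_days + 127.
Substituting into the hospital_load equation gives hospital_load = -24*isolation_days - 513.
Solve -24*isolation_days - 513 = -513: isolation_days = (-513 + 513) / -24 = 0.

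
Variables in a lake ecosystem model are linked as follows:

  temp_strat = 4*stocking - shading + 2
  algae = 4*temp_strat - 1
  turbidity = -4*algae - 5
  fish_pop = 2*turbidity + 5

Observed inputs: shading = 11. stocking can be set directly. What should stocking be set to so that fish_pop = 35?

Substituting into the temp_strat equation gives temp_strat = 4*stocking - 9.
Substituting into the algae equation gives algae = 16*stocking - 37.
Substituting into the turbidity equation gives turbidity = -64*stocking + 143.
fish_pop becomes -128*stocking + 291.
Solve -128*stocking + 291 = 35: stocking = (35 - 291) / -128 = 2.

stocking = 2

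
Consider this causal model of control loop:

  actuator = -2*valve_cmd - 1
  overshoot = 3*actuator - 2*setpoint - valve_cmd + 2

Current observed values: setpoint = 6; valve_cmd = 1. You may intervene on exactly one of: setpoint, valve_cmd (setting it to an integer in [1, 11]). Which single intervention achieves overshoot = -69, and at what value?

Intervening on setpoint: overshoot = -2*setpoint - 8. Reaching -69 requires setpoint = 61/2, not an integer.
Intervening on valve_cmd: with other inputs at their observed values, overshoot = -7*valve_cmd - 13. Solving for -69 gives valve_cmd = 8, within [1, 11].

set valve_cmd = 8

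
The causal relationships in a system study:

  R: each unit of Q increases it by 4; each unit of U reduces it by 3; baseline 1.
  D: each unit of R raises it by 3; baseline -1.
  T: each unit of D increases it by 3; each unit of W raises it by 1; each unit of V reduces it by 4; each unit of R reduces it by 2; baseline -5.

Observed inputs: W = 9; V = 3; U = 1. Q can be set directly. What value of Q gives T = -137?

Substituting into the R equation gives R = 4*Q - 2.
Substituting into the D equation gives D = 12*Q - 7.
Substituting into the T equation gives T = 28*Q - 25.
Solve 28*Q - 25 = -137: Q = (-137 + 25) / 28 = -4.

Q = -4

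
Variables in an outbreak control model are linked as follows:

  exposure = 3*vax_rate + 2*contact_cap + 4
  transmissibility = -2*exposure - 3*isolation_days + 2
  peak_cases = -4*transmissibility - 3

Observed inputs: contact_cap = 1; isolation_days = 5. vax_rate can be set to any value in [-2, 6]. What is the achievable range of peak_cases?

Substituting into the exposure equation gives exposure = 3*vax_rate + 6.
So transmissibility = -6*vax_rate - 25.
Substituting into the peak_cases equation gives peak_cases = 24*vax_rate + 97.
Linear in vax_rate, so extremes are at the endpoints: vax_rate = -2 gives peak_cases = 49; vax_rate = 6 gives peak_cases = 241.

49 to 241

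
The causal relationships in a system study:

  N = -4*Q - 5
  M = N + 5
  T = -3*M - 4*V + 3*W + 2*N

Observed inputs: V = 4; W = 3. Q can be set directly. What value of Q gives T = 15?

Q = 8

Substituting into the M equation gives M = -4*Q.
Substituting into the T equation gives T = 4*Q - 17.
Solve 4*Q - 17 = 15: Q = (15 + 17) / 4 = 8.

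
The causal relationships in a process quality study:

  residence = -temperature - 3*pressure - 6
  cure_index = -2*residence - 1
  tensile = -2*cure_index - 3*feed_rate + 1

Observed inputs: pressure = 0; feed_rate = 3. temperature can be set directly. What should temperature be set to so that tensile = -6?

Substituting into the residence equation gives residence = -temperature - 6.
cure_index becomes 2*temperature + 11.
This gives tensile = -4*temperature - 30.
Solve -4*temperature - 30 = -6: temperature = (-6 + 30) / -4 = -6.

temperature = -6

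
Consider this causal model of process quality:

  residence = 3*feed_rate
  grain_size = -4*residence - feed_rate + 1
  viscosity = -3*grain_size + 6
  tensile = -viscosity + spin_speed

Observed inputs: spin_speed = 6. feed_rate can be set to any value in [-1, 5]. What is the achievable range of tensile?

Substituting into the grain_size equation gives grain_size = -13*feed_rate + 1.
Substituting into the viscosity equation gives viscosity = 39*feed_rate + 3.
tensile becomes -39*feed_rate + 3.
Linear in feed_rate, so extremes are at the endpoints: feed_rate = -1 gives tensile = 42; feed_rate = 5 gives tensile = -192.

-192 to 42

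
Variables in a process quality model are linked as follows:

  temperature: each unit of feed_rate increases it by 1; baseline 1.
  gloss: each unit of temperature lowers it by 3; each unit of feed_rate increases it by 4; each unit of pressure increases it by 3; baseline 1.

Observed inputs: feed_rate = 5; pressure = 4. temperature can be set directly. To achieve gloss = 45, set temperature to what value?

temperature = -4

Intervening on temperature fixes its value directly, overriding its dependence on feed_rate.
Substituting into the gloss equation gives gloss = -3*temperature + 33.
Solve -3*temperature + 33 = 45: temperature = (45 - 33) / -3 = -4.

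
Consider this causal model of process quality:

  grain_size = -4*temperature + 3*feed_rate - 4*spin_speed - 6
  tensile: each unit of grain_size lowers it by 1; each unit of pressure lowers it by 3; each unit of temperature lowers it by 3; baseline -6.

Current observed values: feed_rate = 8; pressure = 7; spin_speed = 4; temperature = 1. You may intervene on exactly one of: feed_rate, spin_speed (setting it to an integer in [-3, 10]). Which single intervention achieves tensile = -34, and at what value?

Intervening on feed_rate: with other inputs at their observed values, tensile = -3*feed_rate - 4. Solving for -34 gives feed_rate = 10, within [-3, 10].
Intervening on spin_speed: tensile = 4*spin_speed - 44. Reaching -34 requires spin_speed = 5/2, not an integer.

set feed_rate = 10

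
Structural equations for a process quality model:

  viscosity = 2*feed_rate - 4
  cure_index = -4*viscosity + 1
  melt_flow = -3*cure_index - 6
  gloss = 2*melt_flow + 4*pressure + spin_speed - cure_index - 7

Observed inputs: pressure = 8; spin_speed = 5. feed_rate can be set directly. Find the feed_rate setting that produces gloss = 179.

feed_rate = 5

Substituting into the cure_index equation gives cure_index = -8*feed_rate + 17.
Substituting into the melt_flow equation gives melt_flow = 24*feed_rate - 57.
So gloss = 56*feed_rate - 101.
Solve 56*feed_rate - 101 = 179: feed_rate = (179 + 101) / 56 = 5.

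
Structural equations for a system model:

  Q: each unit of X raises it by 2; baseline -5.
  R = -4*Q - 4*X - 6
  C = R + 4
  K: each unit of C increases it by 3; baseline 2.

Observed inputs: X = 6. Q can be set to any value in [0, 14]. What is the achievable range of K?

Intervening on Q fixes its value directly, overriding its dependence on X.
Substituting into the R equation gives R = -4*Q - 30.
This gives C = -4*Q - 26.
Substituting into the K equation gives K = -12*Q - 76.
Linear in Q, so extremes are at the endpoints: Q = 0 gives K = -76; Q = 14 gives K = -244.

-244 to -76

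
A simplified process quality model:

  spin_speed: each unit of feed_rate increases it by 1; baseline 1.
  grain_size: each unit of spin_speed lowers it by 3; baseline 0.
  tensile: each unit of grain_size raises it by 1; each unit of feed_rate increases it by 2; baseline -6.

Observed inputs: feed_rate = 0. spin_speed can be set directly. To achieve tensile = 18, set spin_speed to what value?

Intervening on spin_speed fixes its value directly, overriding its dependence on feed_rate.
Substituting into the tensile equation gives tensile = -3*spin_speed - 6.
Solve -3*spin_speed - 6 = 18: spin_speed = (18 + 6) / -3 = -8.

spin_speed = -8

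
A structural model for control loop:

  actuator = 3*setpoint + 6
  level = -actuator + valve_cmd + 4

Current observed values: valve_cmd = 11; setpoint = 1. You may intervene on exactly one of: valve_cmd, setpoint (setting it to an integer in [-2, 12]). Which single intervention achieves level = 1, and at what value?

Intervening on valve_cmd: with other inputs at their observed values, level = valve_cmd - 5. Solving for 1 gives valve_cmd = 6, within [-2, 12].
Intervening on setpoint: level = -3*setpoint + 9. Reaching 1 requires setpoint = 8/3, not an integer.

set valve_cmd = 6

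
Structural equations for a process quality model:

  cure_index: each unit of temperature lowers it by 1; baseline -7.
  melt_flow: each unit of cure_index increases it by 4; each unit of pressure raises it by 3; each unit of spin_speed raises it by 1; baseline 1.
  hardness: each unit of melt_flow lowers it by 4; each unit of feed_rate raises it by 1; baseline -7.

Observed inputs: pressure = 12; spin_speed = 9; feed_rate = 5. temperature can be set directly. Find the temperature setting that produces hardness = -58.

Substituting into the melt_flow equation gives melt_flow = -4*temperature + 18.
So hardness = 16*temperature - 74.
Solve 16*temperature - 74 = -58: temperature = (-58 + 74) / 16 = 1.

temperature = 1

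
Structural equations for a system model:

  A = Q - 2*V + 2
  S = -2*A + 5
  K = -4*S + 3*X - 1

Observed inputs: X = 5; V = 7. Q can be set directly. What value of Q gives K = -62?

Substituting into the A equation gives A = Q - 12.
Substituting into the S equation gives S = -2*Q + 29.
Substituting into the K equation gives K = 8*Q - 102.
Solve 8*Q - 102 = -62: Q = (-62 + 102) / 8 = 5.

Q = 5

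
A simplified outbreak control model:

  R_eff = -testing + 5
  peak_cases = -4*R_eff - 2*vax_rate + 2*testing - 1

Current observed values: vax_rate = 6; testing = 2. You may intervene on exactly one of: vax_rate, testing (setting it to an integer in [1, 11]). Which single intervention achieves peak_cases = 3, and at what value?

Intervening on vax_rate: peak_cases = -2*vax_rate - 9. Reaching 3 requires vax_rate = -6, outside [1, 11].
Intervening on testing: with other inputs at their observed values, peak_cases = 6*testing - 33. Solving for 3 gives testing = 6, within [1, 11].

set testing = 6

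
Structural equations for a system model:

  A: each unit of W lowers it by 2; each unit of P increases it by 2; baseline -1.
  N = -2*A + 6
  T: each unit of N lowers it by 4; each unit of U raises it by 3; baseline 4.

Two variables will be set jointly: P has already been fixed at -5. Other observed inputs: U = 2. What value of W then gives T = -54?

With P held at -5:
Substituting into the A equation gives A = -2*W - 11.
N becomes 4*W + 28.
Substituting into the T equation gives T = -16*W - 102.
Solve -16*W - 102 = -54: W = (-54 + 102) / -16 = -3.

W = -3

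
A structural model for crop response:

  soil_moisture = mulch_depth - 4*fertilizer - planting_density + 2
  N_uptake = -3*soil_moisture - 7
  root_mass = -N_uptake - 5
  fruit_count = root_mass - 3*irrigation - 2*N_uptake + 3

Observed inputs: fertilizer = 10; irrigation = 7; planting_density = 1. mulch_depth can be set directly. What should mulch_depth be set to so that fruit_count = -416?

mulch_depth = -7

Substituting into the soil_moisture equation gives soil_moisture = mulch_depth - 39.
Substituting into the N_uptake equation gives N_uptake = -3*mulch_depth + 110.
Substituting into the root_mass equation gives root_mass = 3*mulch_depth - 115.
Substituting into the fruit_count equation gives fruit_count = 9*mulch_depth - 353.
Solve 9*mulch_depth - 353 = -416: mulch_depth = (-416 + 353) / 9 = -7.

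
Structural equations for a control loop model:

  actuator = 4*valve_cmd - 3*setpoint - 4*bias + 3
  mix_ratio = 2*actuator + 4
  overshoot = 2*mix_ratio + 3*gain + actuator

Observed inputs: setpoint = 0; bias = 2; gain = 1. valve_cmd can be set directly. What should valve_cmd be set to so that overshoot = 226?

Substituting into the actuator equation gives actuator = 4*valve_cmd - 5.
So mix_ratio = 8*valve_cmd - 6.
This gives overshoot = 20*valve_cmd - 14.
Solve 20*valve_cmd - 14 = 226: valve_cmd = (226 + 14) / 20 = 12.

valve_cmd = 12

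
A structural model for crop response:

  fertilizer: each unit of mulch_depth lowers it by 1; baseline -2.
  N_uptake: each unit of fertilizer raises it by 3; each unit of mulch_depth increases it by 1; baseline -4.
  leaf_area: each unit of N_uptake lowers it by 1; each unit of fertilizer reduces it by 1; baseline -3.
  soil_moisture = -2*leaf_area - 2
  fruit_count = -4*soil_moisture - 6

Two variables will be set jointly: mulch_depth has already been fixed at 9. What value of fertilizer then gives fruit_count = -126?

fertilizer = 2

With mulch_depth held at 9:
Intervening on fertilizer fixes its value directly, overriding its dependence on mulch_depth.
Substituting into the N_uptake equation gives N_uptake = 3*fertilizer + 5.
This gives leaf_area = -4*fertilizer - 8.
soil_moisture becomes 8*fertilizer + 14.
Substituting into the fruit_count equation gives fruit_count = -32*fertilizer - 62.
Solve -32*fertilizer - 62 = -126: fertilizer = (-126 + 62) / -32 = 2.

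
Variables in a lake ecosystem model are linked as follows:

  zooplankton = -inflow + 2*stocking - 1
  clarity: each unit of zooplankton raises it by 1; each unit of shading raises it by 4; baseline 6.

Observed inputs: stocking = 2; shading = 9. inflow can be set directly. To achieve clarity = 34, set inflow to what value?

Substituting into the zooplankton equation gives zooplankton = -inflow + 3.
clarity becomes -inflow + 45.
Solve -inflow + 45 = 34: inflow = (34 - 45) / -1 = 11.

inflow = 11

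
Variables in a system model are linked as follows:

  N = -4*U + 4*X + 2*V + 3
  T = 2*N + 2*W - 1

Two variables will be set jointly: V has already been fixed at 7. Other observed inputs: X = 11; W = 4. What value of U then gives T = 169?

With V held at 7:
Substituting into the N equation gives N = -4*U + 61.
Substituting into the T equation gives T = -8*U + 129.
Solve -8*U + 129 = 169: U = (169 - 129) / -8 = -5.

U = -5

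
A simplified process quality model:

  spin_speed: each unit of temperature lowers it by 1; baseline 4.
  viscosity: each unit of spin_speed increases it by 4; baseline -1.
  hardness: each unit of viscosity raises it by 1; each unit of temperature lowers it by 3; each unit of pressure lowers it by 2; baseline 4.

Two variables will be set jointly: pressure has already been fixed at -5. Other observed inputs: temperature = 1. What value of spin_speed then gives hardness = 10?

spin_speed = 0

With pressure held at -5:
Intervening on spin_speed fixes its value directly, overriding its dependence on temperature.
Substituting into the hardness equation gives hardness = 4*spin_speed + 10.
Solve 4*spin_speed + 10 = 10: spin_speed = (10 - 10) / 4 = 0.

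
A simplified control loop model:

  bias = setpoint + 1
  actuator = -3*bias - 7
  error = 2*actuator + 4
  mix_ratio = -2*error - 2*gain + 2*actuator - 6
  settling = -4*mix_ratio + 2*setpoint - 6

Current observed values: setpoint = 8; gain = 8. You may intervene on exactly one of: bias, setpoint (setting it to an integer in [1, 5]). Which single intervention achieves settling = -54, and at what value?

set setpoint = 4

Intervening on bias: settling = -24*bias + 74. Reaching -54 requires bias = 16/3, not an integer.
Intervening on setpoint: with other inputs at their observed values, settling = -22*setpoint + 34. Solving for -54 gives setpoint = 4, within [1, 5].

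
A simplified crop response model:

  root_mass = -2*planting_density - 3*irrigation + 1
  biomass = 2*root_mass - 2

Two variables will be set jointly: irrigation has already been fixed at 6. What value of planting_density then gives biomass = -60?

With irrigation held at 6:
Substituting into the root_mass equation gives root_mass = -2*planting_density - 17.
So biomass = -4*planting_density - 36.
Solve -4*planting_density - 36 = -60: planting_density = (-60 + 36) / -4 = 6.

planting_density = 6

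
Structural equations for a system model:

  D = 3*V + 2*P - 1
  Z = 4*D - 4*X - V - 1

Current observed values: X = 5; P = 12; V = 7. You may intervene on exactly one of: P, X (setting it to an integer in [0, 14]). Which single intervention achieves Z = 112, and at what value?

set X = 14

Intervening on P: Z = 8*P + 52. Reaching 112 requires P = 15/2, not an integer.
Intervening on X: with other inputs at their observed values, Z = -4*X + 168. Solving for 112 gives X = 14, within [0, 14].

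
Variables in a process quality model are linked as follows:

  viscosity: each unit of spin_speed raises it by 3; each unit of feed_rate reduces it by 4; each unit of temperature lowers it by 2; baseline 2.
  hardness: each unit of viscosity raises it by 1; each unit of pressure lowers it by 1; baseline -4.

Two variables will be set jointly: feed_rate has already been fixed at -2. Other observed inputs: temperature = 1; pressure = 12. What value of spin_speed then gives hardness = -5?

spin_speed = 1

With feed_rate held at -2:
Substituting into the viscosity equation gives viscosity = 3*spin_speed + 8.
This gives hardness = 3*spin_speed - 8.
Solve 3*spin_speed - 8 = -5: spin_speed = (-5 + 8) / 3 = 1.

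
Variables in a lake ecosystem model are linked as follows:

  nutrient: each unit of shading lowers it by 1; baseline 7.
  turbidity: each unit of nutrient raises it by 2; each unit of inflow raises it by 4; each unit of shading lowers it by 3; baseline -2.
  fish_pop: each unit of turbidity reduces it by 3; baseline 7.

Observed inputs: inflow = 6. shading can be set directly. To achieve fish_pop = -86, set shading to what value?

shading = 1

Substituting into the turbidity equation gives turbidity = -5*shading + 36.
So fish_pop = 15*shading - 101.
Solve 15*shading - 101 = -86: shading = (-86 + 101) / 15 = 1.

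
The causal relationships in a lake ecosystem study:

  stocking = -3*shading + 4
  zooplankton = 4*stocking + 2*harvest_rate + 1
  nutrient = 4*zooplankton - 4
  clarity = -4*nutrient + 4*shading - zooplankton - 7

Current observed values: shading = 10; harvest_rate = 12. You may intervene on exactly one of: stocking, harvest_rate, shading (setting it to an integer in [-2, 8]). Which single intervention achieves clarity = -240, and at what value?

Intervening on stocking: with other inputs at their observed values, clarity = -68*stocking - 376. Solving for -240 gives stocking = -2, within [-2, 8].
Intervening on harvest_rate: clarity = -34*harvest_rate + 1800. Reaching -240 requires harvest_rate = 60, outside [-2, 8].
Intervening on shading: clarity = 208*shading - 688. Reaching -240 requires shading = 28/13, not an integer.

set stocking = -2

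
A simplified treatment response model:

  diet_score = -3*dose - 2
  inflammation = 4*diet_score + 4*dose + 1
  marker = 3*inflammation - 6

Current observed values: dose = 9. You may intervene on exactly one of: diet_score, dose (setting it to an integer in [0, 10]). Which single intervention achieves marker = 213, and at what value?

Intervening on diet_score: with other inputs at their observed values, marker = 12*diet_score + 105. Solving for 213 gives diet_score = 9, within [0, 10].
Intervening on dose: marker = -24*dose - 27. Reaching 213 requires dose = -10, outside [0, 10].

set diet_score = 9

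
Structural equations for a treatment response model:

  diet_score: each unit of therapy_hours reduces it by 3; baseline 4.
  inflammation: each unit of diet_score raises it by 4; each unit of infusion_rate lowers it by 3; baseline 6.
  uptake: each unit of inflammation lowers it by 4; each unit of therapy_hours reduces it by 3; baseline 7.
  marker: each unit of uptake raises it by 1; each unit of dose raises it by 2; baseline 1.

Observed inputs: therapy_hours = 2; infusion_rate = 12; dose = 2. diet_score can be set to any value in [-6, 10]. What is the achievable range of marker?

Intervening on diet_score fixes its value directly, overriding its dependence on therapy_hours.
Substituting into the inflammation equation gives inflammation = 4*diet_score - 30.
Substituting into the uptake equation gives uptake = -16*diet_score + 121.
This gives marker = -16*diet_score + 126.
Linear in diet_score, so extremes are at the endpoints: diet_score = -6 gives marker = 222; diet_score = 10 gives marker = -34.

-34 to 222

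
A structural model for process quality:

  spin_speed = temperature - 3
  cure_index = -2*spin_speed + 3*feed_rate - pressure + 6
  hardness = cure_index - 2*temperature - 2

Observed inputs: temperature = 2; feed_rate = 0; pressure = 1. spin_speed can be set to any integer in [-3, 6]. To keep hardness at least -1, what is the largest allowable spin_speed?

spin_speed = 0

Intervening on spin_speed fixes its value directly, overriding its dependence on temperature.
Substituting into the cure_index equation gives cure_index = -2*spin_speed + 5.
Substituting into the hardness equation gives hardness = -2*spin_speed - 1.
Require -2*spin_speed - 1 ≥ -1, so spin_speed ≤ 0.
The largest integer in [-3, 6] satisfying this is 0.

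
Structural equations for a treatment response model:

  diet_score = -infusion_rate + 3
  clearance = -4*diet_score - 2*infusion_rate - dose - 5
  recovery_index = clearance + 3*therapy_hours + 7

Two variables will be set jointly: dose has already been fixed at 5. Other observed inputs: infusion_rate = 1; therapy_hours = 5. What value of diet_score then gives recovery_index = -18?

With dose held at 5:
Intervening on diet_score fixes its value directly, overriding its dependence on infusion_rate.
Substituting into the clearance equation gives clearance = -4*diet_score - 12.
So recovery_index = -4*diet_score + 10.
Solve -4*diet_score + 10 = -18: diet_score = (-18 - 10) / -4 = 7.

diet_score = 7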